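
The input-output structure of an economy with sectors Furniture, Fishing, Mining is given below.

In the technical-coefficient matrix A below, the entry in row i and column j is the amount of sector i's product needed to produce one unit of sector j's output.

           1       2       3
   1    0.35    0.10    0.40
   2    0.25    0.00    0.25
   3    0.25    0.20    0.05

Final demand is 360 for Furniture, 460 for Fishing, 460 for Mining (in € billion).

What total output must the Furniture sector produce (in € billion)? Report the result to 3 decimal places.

x_1 = 1379.310

I − A =
  [   0.65    -0.10    -0.40]
  [  -0.25     1.00    -0.25]
  [  -0.25    -0.20     0.95]
Cofactors of I−A, C_ij = (−1)^(i+j)·(minor ij) (rows/columns in the sector order above):
  C_11 = (1.00)(0.95) − (-0.25)(-0.20) = 0.9000
  C_12 = −[(-0.25)(0.95) − (-0.25)(-0.25)] = 0.3000
  C_13 = (-0.25)(-0.20) − (1.00)(-0.25) = 0.3000
  C_21 = −[(-0.10)(0.95) − (-0.40)(-0.20)] = 0.1750
  C_22 = (0.65)(0.95) − (-0.40)(-0.25) = 0.5175
  C_23 = −[(0.65)(-0.20) − (-0.10)(-0.25)] = 0.1550
  C_31 = (-0.10)(-0.25) − (-0.40)(1.00) = 0.4250
  C_32 = −[(0.65)(-0.25) − (-0.40)(-0.25)] = 0.2625
  C_33 = (0.65)(1.00) − (-0.10)(-0.25) = 0.6250
det(I−A) = Σ_j (I−A)_1j·C_1j = (0.65)(0.9000) + (-0.10)(0.3000) + (-0.40)(0.3000) = 0.4350
adj(I−A) = Cᵀ =
  [ 0.9000   0.1750   0.4250]
  [ 0.3000   0.5175   0.2625]
  [ 0.3000   0.1550   0.6250]
(I − A)⁻¹ = adj(I−A) / det(I−A) ≈
  [   2.0690     0.4023     0.9770]
  [   0.6897     1.1897     0.6034]
  [   0.6897     0.3563     1.4368]
x = (I − A)⁻¹ d = adj(I−A)·d / det(I−A), with det(I−A) = 0.4350:
  x_1 = (0.9000·360 + 0.1750·460 + 0.4250·460) / 0.4350 = 600.00 / 0.4350 ≈ 1379.310
  x_2 = (0.3000·360 + 0.5175·460 + 0.2625·460) / 0.4350 = 466.80 / 0.4350 ≈ 1073.103
  x_3 = (0.3000·360 + 0.1550·460 + 0.6250·460) / 0.4350 = 466.80 / 0.4350 ≈ 1073.103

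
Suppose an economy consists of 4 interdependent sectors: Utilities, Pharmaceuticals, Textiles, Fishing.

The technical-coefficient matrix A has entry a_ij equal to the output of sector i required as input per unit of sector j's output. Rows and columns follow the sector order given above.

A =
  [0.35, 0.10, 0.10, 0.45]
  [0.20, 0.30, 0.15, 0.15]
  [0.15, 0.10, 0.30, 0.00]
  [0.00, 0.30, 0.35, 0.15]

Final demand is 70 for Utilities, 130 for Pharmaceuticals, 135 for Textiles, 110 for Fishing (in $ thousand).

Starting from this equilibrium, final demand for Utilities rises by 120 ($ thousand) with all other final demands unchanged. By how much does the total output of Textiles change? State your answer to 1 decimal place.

I − A =
  [   0.65    -0.10    -0.10    -0.45]
  [  -0.20     0.70    -0.15    -0.15]
  [  -0.15    -0.10     0.70     0.00]
  [   0.00    -0.30    -0.35     0.85]
Compute the cofactors C_ij = (−1)^(i+j)·(3×3 minor ij) of I−A; the adjugate is their transpose:
adj(I−A) = Cᵀ =
  [ 0.367000   0.178250   0.203500   0.225750]
  [ 0.146000   0.350375   0.165500   0.139125]
  [ 0.099500   0.088250   0.313500   0.068250]
  [ 0.092500   0.160000   0.187500   0.280000]
det(I−A) = Σ_j (I−A)_1j·C_1j = (0.65)(0.367000) + (-0.10)(0.146000) + (-0.10)(0.099500) + (-0.45)(0.092500) = 0.172375
(I − A)⁻¹ = adj(I−A) / det(I−A) ≈
  [   2.1291     1.0341     1.1806     1.3096]
  [   0.8470     2.0326     0.9601     0.8071]
  [   0.5772     0.5120     1.8187     0.3959]
  [   0.5366     0.9282     1.0877     1.6244]
Δx = (I − A)⁻¹ Δd with Δd having +120 in the Utilities component and 0 elsewhere.
So Δx_T = L_TU · (+120), where L_TU = adj(I−A)_TU / det(I−A) = 0.099500 / 0.172375.
Δx_T = 0.099500 × (+120) / 0.172375 = 11.94 / 0.172375 ≈ 69.3.

Δx_T = 69.3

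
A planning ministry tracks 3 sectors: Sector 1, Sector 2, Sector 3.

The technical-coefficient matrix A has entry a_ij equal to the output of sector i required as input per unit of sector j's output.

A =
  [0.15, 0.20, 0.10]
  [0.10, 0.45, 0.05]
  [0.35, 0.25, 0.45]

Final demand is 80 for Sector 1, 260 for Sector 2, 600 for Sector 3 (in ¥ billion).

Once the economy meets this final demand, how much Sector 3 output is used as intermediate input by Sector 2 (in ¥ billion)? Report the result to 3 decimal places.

I − A =
  [   0.85    -0.20    -0.10]
  [  -0.10     0.55    -0.05]
  [  -0.35    -0.25     0.55]
Cofactors of I−A, C_ij = (−1)^(i+j)·(minor ij) (rows/columns in the sector order above):
  C_11 = (0.55)(0.55) − (-0.05)(-0.25) = 0.2900
  C_12 = −[(-0.10)(0.55) − (-0.05)(-0.35)] = 0.0725
  C_13 = (-0.10)(-0.25) − (0.55)(-0.35) = 0.2175
  C_21 = −[(-0.20)(0.55) − (-0.10)(-0.25)] = 0.1350
  C_22 = (0.85)(0.55) − (-0.10)(-0.35) = 0.4325
  C_23 = −[(0.85)(-0.25) − (-0.20)(-0.35)] = 0.2825
  C_31 = (-0.20)(-0.05) − (-0.10)(0.55) = 0.0650
  C_32 = −[(0.85)(-0.05) − (-0.10)(-0.10)] = 0.0525
  C_33 = (0.85)(0.55) − (-0.20)(-0.10) = 0.4475
det(I−A) = Σ_j (I−A)_1j·C_1j = (0.85)(0.2900) + (-0.20)(0.0725) + (-0.10)(0.2175) = 0.21025
adj(I−A) = Cᵀ =
  [ 0.2900   0.1350   0.0650]
  [ 0.0725   0.4325   0.0525]
  [ 0.2175   0.2825   0.4475]
(I − A)⁻¹ = adj(I−A) / det(I−A) ≈
  [   1.3793     0.6421     0.3092]
  [   0.3448     2.0571     0.2497]
  [   1.0345     1.3436     2.1284]
First solve x = (I − A)⁻¹ d = adj(I−A)·d / det(I−A); in particular x_2 = (0.0725·80 + 0.4325·260 + 0.0525·600) / 0.21025 = 149.75 / 0.21025 ≈ 712.24732.
Intermediate flow from 3 to 2: z_32 = a_32 · x_2 = 0.25 × 149.75 / 0.21025 = 37.4375 / 0.21025 ≈ 178.062.

z_32 = 178.062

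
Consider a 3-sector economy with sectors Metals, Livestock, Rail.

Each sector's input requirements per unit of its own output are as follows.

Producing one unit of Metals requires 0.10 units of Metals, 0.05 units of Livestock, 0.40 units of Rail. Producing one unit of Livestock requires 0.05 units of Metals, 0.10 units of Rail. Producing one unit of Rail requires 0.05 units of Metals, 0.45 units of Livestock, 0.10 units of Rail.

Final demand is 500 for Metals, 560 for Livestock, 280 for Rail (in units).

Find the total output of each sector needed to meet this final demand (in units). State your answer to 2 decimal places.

I − A =
  [   0.90    -0.05    -0.05]
  [  -0.05     1.00    -0.45]
  [  -0.40    -0.10     0.90]
Cofactors of I−A, C_ij = (−1)^(i+j)·(minor ij) (rows/columns in the sector order above):
  C_11 = (1.00)(0.90) − (-0.45)(-0.10) = 0.8550
  C_12 = −[(-0.05)(0.90) − (-0.45)(-0.40)] = 0.2250
  C_13 = (-0.05)(-0.10) − (1.00)(-0.40) = 0.4050
  C_21 = −[(-0.05)(0.90) − (-0.05)(-0.10)] = 0.0500
  C_22 = (0.90)(0.90) − (-0.05)(-0.40) = 0.7900
  C_23 = −[(0.90)(-0.10) − (-0.05)(-0.40)] = 0.1100
  C_31 = (-0.05)(-0.45) − (-0.05)(1.00) = 0.0725
  C_32 = −[(0.90)(-0.45) − (-0.05)(-0.05)] = 0.4075
  C_33 = (0.90)(1.00) − (-0.05)(-0.05) = 0.8975
det(I−A) = Σ_j (I−A)_1j·C_1j = (0.90)(0.8550) + (-0.05)(0.2250) + (-0.05)(0.4050) = 0.7380
adj(I−A) = Cᵀ =
  [ 0.8550   0.0500   0.0725]
  [ 0.2250   0.7900   0.4075]
  [ 0.4050   0.1100   0.8975]
(I − A)⁻¹ = adj(I−A) / det(I−A) ≈
  [   1.1585     0.0678     0.0982]
  [   0.3049     1.0705     0.5522]
  [   0.5488     0.1491     1.2161]
x = (I − A)⁻¹ d = adj(I−A)·d / det(I−A), with det(I−A) = 0.7380:
  x_1 = (0.8550·500 + 0.0500·560 + 0.0725·280) / 0.7380 = 475.80 / 0.7380 ≈ 644.72
  x_2 = (0.2250·500 + 0.7900·560 + 0.4075·280) / 0.7380 = 669.00 / 0.7380 ≈ 906.50
  x_3 = (0.4050·500 + 0.1100·560 + 0.8975·280) / 0.7380 = 515.40 / 0.7380 ≈ 698.37

x_1 = 644.72, x_2 = 906.50, x_3 = 698.37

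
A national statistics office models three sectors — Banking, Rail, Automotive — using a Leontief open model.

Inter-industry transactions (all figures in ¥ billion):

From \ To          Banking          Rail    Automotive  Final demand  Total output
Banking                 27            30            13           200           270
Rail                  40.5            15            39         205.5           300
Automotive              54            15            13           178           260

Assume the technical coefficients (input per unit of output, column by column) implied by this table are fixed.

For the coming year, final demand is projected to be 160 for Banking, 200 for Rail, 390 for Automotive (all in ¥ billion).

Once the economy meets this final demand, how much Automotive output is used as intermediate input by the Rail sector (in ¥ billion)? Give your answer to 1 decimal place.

z_32 = 16.2

Technical coefficients a_ij = z_ij / X_j:
  a_11 = 27/270 = 0.10, a_21 = 40.5/270 = 0.15, a_31 = 54/270 = 0.20
  a_12 = 30/300 = 0.10, a_22 = 15/300 = 0.05, a_32 = 15/300 = 0.05
  a_13 = 13/260 = 0.05, a_23 = 39/260 = 0.15, a_33 = 13/260 = 0.05
I − A =
  [   0.90    -0.10    -0.05]
  [  -0.15     0.95    -0.15]
  [  -0.20    -0.05     0.95]
Cofactors of I−A, C_ij = (−1)^(i+j)·(minor ij) (rows/columns in the sector order above):
  C_11 = (0.95)(0.95) − (-0.15)(-0.05) = 0.8950
  C_12 = −[(-0.15)(0.95) − (-0.15)(-0.20)] = 0.1725
  C_13 = (-0.15)(-0.05) − (0.95)(-0.20) = 0.1975
  C_21 = −[(-0.10)(0.95) − (-0.05)(-0.05)] = 0.0975
  C_22 = (0.90)(0.95) − (-0.05)(-0.20) = 0.8450
  C_23 = −[(0.90)(-0.05) − (-0.10)(-0.20)] = 0.0650
  C_31 = (-0.10)(-0.15) − (-0.05)(0.95) = 0.0625
  C_32 = −[(0.90)(-0.15) − (-0.05)(-0.15)] = 0.1425
  C_33 = (0.90)(0.95) − (-0.10)(-0.15) = 0.8400
det(I−A) = Σ_j (I−A)_1j·C_1j = (0.90)(0.8950) + (-0.10)(0.1725) + (-0.05)(0.1975) = 0.778375
adj(I−A) = Cᵀ =
  [ 0.8950   0.0975   0.0625]
  [ 0.1725   0.8450   0.1425]
  [ 0.1975   0.0650   0.8400]
(I − A)⁻¹ = adj(I−A) / det(I−A) ≈
  [   1.1498     0.1253     0.0803]
  [   0.2216     1.0856     0.1831]
  [   0.2537     0.0835     1.0792]
First solve x = (I − A)⁻¹ d = adj(I−A)·d / det(I−A); in particular x_2 = (0.1725·160 + 0.8450·200 + 0.1425·390) / 0.778375 = 252.175 / 0.778375 ≈ 323.976.
Intermediate flow from 3 to 2: z_32 = a_32 · x_2 = 0.05 × 252.175 / 0.778375 = 12.60875 / 0.778375 ≈ 16.2.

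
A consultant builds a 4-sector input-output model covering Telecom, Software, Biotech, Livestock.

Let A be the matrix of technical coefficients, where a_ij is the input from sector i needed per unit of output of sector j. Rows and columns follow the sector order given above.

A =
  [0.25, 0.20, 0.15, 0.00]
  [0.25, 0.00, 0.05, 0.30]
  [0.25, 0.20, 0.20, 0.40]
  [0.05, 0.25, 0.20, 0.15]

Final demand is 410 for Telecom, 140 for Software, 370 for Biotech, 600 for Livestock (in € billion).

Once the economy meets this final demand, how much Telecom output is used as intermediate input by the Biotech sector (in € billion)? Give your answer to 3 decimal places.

z_TB = 271.820

I − A =
  [   0.75    -0.20    -0.15     0.00]
  [  -0.25     1.00    -0.05    -0.30]
  [  -0.25    -0.20     0.80    -0.40]
  [  -0.05    -0.25    -0.20     0.85]
Compute the cofactors C_ij = (−1)^(i+j)·(3×3 minor ij) of I−A; the adjugate is their transpose:
adj(I−A) = Cᵀ =
  [ 0.514500   0.160500   0.136750   0.121000]
  [ 0.188625   0.415125   0.111000   0.198750]
  [ 0.284250   0.249000   0.535750   0.340000]
  [ 0.152625   0.190125   0.166750   0.505000]
det(I−A) = Σ_j (I−A)_1j·C_1j = (0.75)(0.514500) + (-0.20)(0.188625) + (-0.15)(0.284250) + (0.00)(0.152625) = 0.3055125
(I − A)⁻¹ = adj(I−A) / det(I−A) ≈
  [   1.6841     0.5253     0.4476     0.3961]
  [   0.6174     1.3588     0.3633     0.6505]
  [   0.9304     0.8150     1.7536     1.1129]
  [   0.4996     0.6223     0.5458     1.6530]
First solve x = (I − A)⁻¹ d = adj(I−A)·d / det(I−A); in particular x_B = (0.284250·410 + 0.249000·140 + 0.535750·370 + 0.340000·600) / 0.3055125 = 553.63 / 0.3055125 ≈ 1812.13535.
Intermediate flow from T to B: z_TB = a_TB · x_B = 0.15 × 553.63 / 0.3055125 = 83.0445 / 0.3055125 ≈ 271.820.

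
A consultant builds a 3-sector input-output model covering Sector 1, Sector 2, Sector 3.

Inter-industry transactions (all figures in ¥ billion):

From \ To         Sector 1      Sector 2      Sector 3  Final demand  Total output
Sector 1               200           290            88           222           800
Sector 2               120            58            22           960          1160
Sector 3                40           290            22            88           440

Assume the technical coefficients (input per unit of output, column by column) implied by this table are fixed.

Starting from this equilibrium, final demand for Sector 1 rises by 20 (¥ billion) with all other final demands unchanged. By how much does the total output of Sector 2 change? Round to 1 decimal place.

Technical coefficients a_ij = z_ij / X_j:
  a_11 = 200/800 = 0.25, a_21 = 120/800 = 0.15, a_31 = 40/800 = 0.05
  a_12 = 290/1160 = 0.25, a_22 = 58/1160 = 0.05, a_32 = 290/1160 = 0.25
  a_13 = 88/440 = 0.20, a_23 = 22/440 = 0.05, a_33 = 22/440 = 0.05
I − A =
  [   0.75    -0.25    -0.20]
  [  -0.15     0.95    -0.05]
  [  -0.05    -0.25     0.95]
Cofactors of I−A, C_ij = (−1)^(i+j)·(minor ij) (rows/columns in the sector order above):
  C_11 = (0.95)(0.95) − (-0.05)(-0.25) = 0.8900
  C_12 = −[(-0.15)(0.95) − (-0.05)(-0.05)] = 0.1450
  C_13 = (-0.15)(-0.25) − (0.95)(-0.05) = 0.0850
  C_21 = −[(-0.25)(0.95) − (-0.20)(-0.25)] = 0.2875
  C_22 = (0.75)(0.95) − (-0.20)(-0.05) = 0.7025
  C_23 = −[(0.75)(-0.25) − (-0.25)(-0.05)] = 0.2000
  C_31 = (-0.25)(-0.05) − (-0.20)(0.95) = 0.2025
  C_32 = −[(0.75)(-0.05) − (-0.20)(-0.15)] = 0.0675
  C_33 = (0.75)(0.95) − (-0.25)(-0.15) = 0.6750
det(I−A) = Σ_j (I−A)_1j·C_1j = (0.75)(0.8900) + (-0.25)(0.1450) + (-0.20)(0.0850) = 0.61425
adj(I−A) = Cᵀ =
  [ 0.8900   0.2875   0.2025]
  [ 0.1450   0.7025   0.0675]
  [ 0.0850   0.2000   0.6750]
(I − A)⁻¹ = adj(I−A) / det(I−A) ≈
  [   1.4489     0.4681     0.3297]
  [   0.2361     1.1437     0.1099]
  [   0.1384     0.3256     1.0989]
Δx = (I − A)⁻¹ Δd with Δd having +20 in the Sector 1 component and 0 elsewhere.
So Δx_2 = L_21 · (+20), where L_21 = adj(I−A)_21 / det(I−A) = 0.1450 / 0.61425.
Δx_2 = 0.1450 × (+20) / 0.61425 = 2.90 / 0.61425 ≈ 4.7.

Δx_2 = 4.7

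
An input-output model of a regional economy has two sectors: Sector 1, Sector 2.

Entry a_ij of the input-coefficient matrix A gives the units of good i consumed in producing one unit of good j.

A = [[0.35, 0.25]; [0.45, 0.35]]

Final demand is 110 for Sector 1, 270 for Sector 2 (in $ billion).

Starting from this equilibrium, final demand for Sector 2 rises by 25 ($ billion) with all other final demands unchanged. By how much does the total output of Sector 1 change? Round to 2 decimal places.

Δx_1 = 20.16

I − A =
  [   0.65    -0.25]
  [  -0.45     0.65]
det(I−A) = (0.65)(0.65) − (-0.25)(-0.45) = 0.3100
adj(I−A) = [[0.65, 0.25], [0.45, 0.65]]
(I − A)⁻¹ = adj(I−A) / det(I−A) ≈
  [   2.0968     0.8065]
  [   1.4516     2.0968]
Δx = (I − A)⁻¹ Δd with Δd having +25 in the Sector 2 component and 0 elsewhere.
So Δx_1 = L_12 · (+25), where L_12 = adj(I−A)_12 / det(I−A) = 0.25 / 0.3100.
Δx_1 = 0.25 × (+25) / 0.3100 = 6.25 / 0.3100 ≈ 20.16.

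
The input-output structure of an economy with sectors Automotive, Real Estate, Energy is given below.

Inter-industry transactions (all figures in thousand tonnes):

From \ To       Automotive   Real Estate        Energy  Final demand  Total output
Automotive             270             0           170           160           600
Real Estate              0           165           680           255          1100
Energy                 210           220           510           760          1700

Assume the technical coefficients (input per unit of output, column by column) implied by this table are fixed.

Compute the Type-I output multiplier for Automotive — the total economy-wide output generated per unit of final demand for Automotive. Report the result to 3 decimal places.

Technical coefficients a_ij = z_ij / X_j:
  a_AA = 270/600 = 0.45, a_RA = 0/600 = 0.00, a_EA = 210/600 = 0.35
  a_AR = 0/1100 = 0.00, a_RR = 165/1100 = 0.15, a_ER = 220/1100 = 0.20
  a_AE = 170/1700 = 0.10, a_RE = 680/1700 = 0.40, a_EE = 510/1700 = 0.30
I − A =
  [   0.55     0.00    -0.10]
  [   0.00     0.85    -0.40]
  [  -0.35    -0.20     0.70]
Cofactors of I−A, C_ij = (−1)^(i+j)·(minor ij) (rows/columns in the sector order above):
  C_11 = (0.85)(0.70) − (-0.40)(-0.20) = 0.5150
  C_12 = −[(0.00)(0.70) − (-0.40)(-0.35)] = 0.1400
  C_13 = (0.00)(-0.20) − (0.85)(-0.35) = 0.2975
  C_21 = −[(0.00)(0.70) − (-0.10)(-0.20)] = 0.0200
  C_22 = (0.55)(0.70) − (-0.10)(-0.35) = 0.3500
  C_23 = −[(0.55)(-0.20) − (0.00)(-0.35)] = 0.1100
  C_31 = (0.00)(-0.40) − (-0.10)(0.85) = 0.0850
  C_32 = −[(0.55)(-0.40) − (-0.10)(0.00)] = 0.2200
  C_33 = (0.55)(0.85) − (0.00)(0.00) = 0.4675
det(I−A) = Σ_j (I−A)_1j·C_1j = (0.55)(0.5150) + (0.00)(0.1400) + (-0.10)(0.2975) = 0.2535
adj(I−A) = Cᵀ =
  [ 0.5150   0.0200   0.0850]
  [ 0.1400   0.3500   0.2200]
  [ 0.2975   0.1100   0.4675]
(I − A)⁻¹ = adj(I−A) / det(I−A) ≈
  [   2.0316     0.0789     0.3353]
  [   0.5523     1.3807     0.8679]
  [   1.1736     0.4339     1.8442]
The output multiplier for sector j is the column-j sum of the Leontief inverse (I − A)⁻¹ = adj(I−A) / det(I−A).
Column A of adj(I−A): (0.5150, 0.1400, 0.2975); det(I−A) = 0.2535.
m_A = (0.5150 + 0.1400 + 0.2975) / 0.2535 = 0.9525 / 0.2535 ≈ 3.757.

m_A = 3.757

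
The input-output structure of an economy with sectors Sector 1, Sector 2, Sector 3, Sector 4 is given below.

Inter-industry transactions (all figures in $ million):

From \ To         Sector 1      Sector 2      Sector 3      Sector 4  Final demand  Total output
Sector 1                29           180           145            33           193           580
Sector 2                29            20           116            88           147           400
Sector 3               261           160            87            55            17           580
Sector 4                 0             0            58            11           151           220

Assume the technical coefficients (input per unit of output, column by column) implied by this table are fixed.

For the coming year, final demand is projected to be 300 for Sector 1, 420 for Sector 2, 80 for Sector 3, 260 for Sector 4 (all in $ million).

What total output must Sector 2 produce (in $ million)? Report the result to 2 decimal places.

Technical coefficients a_ij = z_ij / X_j:
  a_11 = 29/580 = 0.05, a_21 = 29/580 = 0.05, a_31 = 261/580 = 0.45, a_41 = 0/580 = 0.00
  a_12 = 180/400 = 0.45, a_22 = 20/400 = 0.05, a_32 = 160/400 = 0.40, a_42 = 0/400 = 0.00
  a_13 = 145/580 = 0.25, a_23 = 116/580 = 0.20, a_33 = 87/580 = 0.15, a_43 = 58/580 = 0.10
  a_14 = 33/220 = 0.15, a_24 = 88/220 = 0.40, a_34 = 55/220 = 0.25, a_44 = 11/220 = 0.05
I − A =
  [   0.95    -0.45    -0.25    -0.15]
  [  -0.05     0.95    -0.20    -0.40]
  [  -0.45    -0.40     0.85    -0.25]
  [   0.00     0.00    -0.10     0.95]
Compute the cofactors C_ij = (−1)^(i+j)·(3×3 minor ij) of I−A; the adjugate is their transpose:
adj(I−A) = Cᵀ =
  [ 0.651375   0.453125   0.343375   0.384000]
  [ 0.142625   0.629750   0.231125   0.348500]
  [ 0.425125   0.553375   0.836000   0.520125]
  [ 0.044750   0.058250   0.088000   0.519625]
det(I−A) = Σ_j (I−A)_1j·C_1j = (0.95)(0.651375) + (-0.45)(0.142625) + (-0.25)(0.425125) + (-0.15)(0.044750) = 0.44163125
(I − A)⁻¹ = adj(I−A) / det(I−A) ≈
  [   1.4749     1.0260     0.7775     0.8695]
  [   0.3230     1.4260     0.5233     0.7891]
  [   0.9626     1.2530     1.8930     1.1777]
  [   0.1013     0.1319     0.1993     1.1766]
x = (I − A)⁻¹ d = adj(I−A)·d / det(I−A), with det(I−A) = 0.44163125:
  x_1 = (0.651375·300 + 0.453125·420 + 0.343375·80 + 0.384000·260) / 0.44163125 = 513.035 / 0.44163125 ≈ 1161.68
  x_2 = (0.142625·300 + 0.629750·420 + 0.231125·80 + 0.348500·260) / 0.44163125 = 416.3825 / 0.44163125 ≈ 942.83
  x_3 = (0.425125·300 + 0.553375·420 + 0.836000·80 + 0.520125·260) / 0.44163125 = 562.0675 / 0.44163125 ≈ 1272.71
  x_4 = (0.044750·300 + 0.058250·420 + 0.088000·80 + 0.519625·260) / 0.44163125 = 180.0325 / 0.44163125 ≈ 407.65

x_2 = 942.83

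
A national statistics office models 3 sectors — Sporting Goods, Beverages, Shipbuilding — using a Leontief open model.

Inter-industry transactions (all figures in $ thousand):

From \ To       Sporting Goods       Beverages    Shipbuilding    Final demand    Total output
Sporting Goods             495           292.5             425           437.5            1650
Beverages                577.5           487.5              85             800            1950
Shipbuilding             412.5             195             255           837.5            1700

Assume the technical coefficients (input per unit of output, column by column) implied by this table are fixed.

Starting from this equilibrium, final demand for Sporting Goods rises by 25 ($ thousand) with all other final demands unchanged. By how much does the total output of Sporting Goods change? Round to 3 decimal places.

Δx_1 = 46.422

Technical coefficients a_ij = z_ij / X_j:
  a_11 = 495/1650 = 0.30, a_21 = 577.5/1650 = 0.35, a_31 = 412.5/1650 = 0.25
  a_12 = 292.5/1950 = 0.15, a_22 = 487.5/1950 = 0.25, a_32 = 195/1950 = 0.10
  a_13 = 425/1700 = 0.25, a_23 = 85/1700 = 0.05, a_33 = 255/1700 = 0.15
I − A =
  [   0.70    -0.15    -0.25]
  [  -0.35     0.75    -0.05]
  [  -0.25    -0.10     0.85]
Cofactors of I−A, C_ij = (−1)^(i+j)·(minor ij) (rows/columns in the sector order above):
  C_11 = (0.75)(0.85) − (-0.05)(-0.10) = 0.6325
  C_12 = −[(-0.35)(0.85) − (-0.05)(-0.25)] = 0.3100
  C_13 = (-0.35)(-0.10) − (0.75)(-0.25) = 0.2225
  C_21 = −[(-0.15)(0.85) − (-0.25)(-0.10)] = 0.1525
  C_22 = (0.70)(0.85) − (-0.25)(-0.25) = 0.5325
  C_23 = −[(0.70)(-0.10) − (-0.15)(-0.25)] = 0.1075
  C_31 = (-0.15)(-0.05) − (-0.25)(0.75) = 0.1950
  C_32 = −[(0.70)(-0.05) − (-0.25)(-0.35)] = 0.1225
  C_33 = (0.70)(0.75) − (-0.15)(-0.35) = 0.4725
det(I−A) = Σ_j (I−A)_1j·C_1j = (0.70)(0.6325) + (-0.15)(0.3100) + (-0.25)(0.2225) = 0.340625
adj(I−A) = Cᵀ =
  [ 0.6325   0.1525   0.1950]
  [ 0.3100   0.5325   0.1225]
  [ 0.2225   0.1075   0.4725]
(I − A)⁻¹ = adj(I−A) / det(I−A) ≈
  [   1.8569     0.4477     0.5725]
  [   0.9101     1.5633     0.3596]
  [   0.6532     0.3156     1.3872]
Δx = (I − A)⁻¹ Δd with Δd having +25 in the Sporting Goods component and 0 elsewhere.
So Δx_1 = L_11 · (+25), where L_11 = adj(I−A)_11 / det(I−A) = 0.6325 / 0.340625.
Δx_1 = 0.6325 × (+25) / 0.340625 = 15.8125 / 0.340625 ≈ 46.422.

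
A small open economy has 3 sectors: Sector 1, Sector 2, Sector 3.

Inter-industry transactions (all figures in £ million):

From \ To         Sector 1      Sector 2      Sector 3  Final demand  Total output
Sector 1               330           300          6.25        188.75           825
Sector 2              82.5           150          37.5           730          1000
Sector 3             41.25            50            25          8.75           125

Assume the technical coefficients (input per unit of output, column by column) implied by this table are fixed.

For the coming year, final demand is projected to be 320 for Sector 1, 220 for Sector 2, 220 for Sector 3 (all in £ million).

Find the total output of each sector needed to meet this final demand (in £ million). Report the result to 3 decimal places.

Technical coefficients a_ij = z_ij / X_j:
  a_11 = 330/825 = 0.40, a_21 = 82.5/825 = 0.10, a_31 = 41.25/825 = 0.05
  a_12 = 300/1000 = 0.30, a_22 = 150/1000 = 0.15, a_32 = 50/1000 = 0.05
  a_13 = 6.25/125 = 0.05, a_23 = 37.5/125 = 0.30, a_33 = 25/125 = 0.20
I − A =
  [   0.60    -0.30    -0.05]
  [  -0.10     0.85    -0.30]
  [  -0.05    -0.05     0.80]
Cofactors of I−A, C_ij = (−1)^(i+j)·(minor ij) (rows/columns in the sector order above):
  C_11 = (0.85)(0.80) − (-0.30)(-0.05) = 0.6650
  C_12 = −[(-0.10)(0.80) − (-0.30)(-0.05)] = 0.0950
  C_13 = (-0.10)(-0.05) − (0.85)(-0.05) = 0.0475
  C_21 = −[(-0.30)(0.80) − (-0.05)(-0.05)] = 0.2425
  C_22 = (0.60)(0.80) − (-0.05)(-0.05) = 0.4775
  C_23 = −[(0.60)(-0.05) − (-0.30)(-0.05)] = 0.0450
  C_31 = (-0.30)(-0.30) − (-0.05)(0.85) = 0.1325
  C_32 = −[(0.60)(-0.30) − (-0.05)(-0.10)] = 0.1850
  C_33 = (0.60)(0.85) − (-0.30)(-0.10) = 0.4800
det(I−A) = Σ_j (I−A)_1j·C_1j = (0.60)(0.6650) + (-0.30)(0.0950) + (-0.05)(0.0475) = 0.368125
adj(I−A) = Cᵀ =
  [ 0.6650   0.2425   0.1325]
  [ 0.0950   0.4775   0.1850]
  [ 0.0475   0.0450   0.4800]
(I − A)⁻¹ = adj(I−A) / det(I−A) ≈
  [   1.8065     0.6587     0.3599]
  [   0.2581     1.2971     0.5025]
  [   0.1290     0.1222     1.3039]
x = (I − A)⁻¹ d = adj(I−A)·d / det(I−A), with det(I−A) = 0.368125:
  x_1 = (0.6650·320 + 0.2425·220 + 0.1325·220) / 0.368125 = 295.30 / 0.368125 ≈ 802.173
  x_2 = (0.0950·320 + 0.4775·220 + 0.1850·220) / 0.368125 = 176.15 / 0.368125 ≈ 478.506
  x_3 = (0.0475·320 + 0.0450·220 + 0.4800·220) / 0.368125 = 130.70 / 0.368125 ≈ 355.042

x_1 = 802.173, x_2 = 478.506, x_3 = 355.042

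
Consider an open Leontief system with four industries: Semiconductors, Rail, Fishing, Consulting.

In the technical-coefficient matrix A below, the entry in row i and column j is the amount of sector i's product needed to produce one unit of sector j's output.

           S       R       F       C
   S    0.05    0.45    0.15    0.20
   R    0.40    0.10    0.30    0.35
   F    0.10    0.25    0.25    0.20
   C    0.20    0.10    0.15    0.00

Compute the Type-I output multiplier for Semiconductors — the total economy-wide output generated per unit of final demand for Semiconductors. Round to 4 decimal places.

I − A =
  [   0.95    -0.45    -0.15    -0.20]
  [  -0.40     0.90    -0.30    -0.35]
  [  -0.10    -0.25     0.75    -0.20]
  [  -0.20    -0.10    -0.15     1.00]
Compute the cofactors C_ij = (−1)^(i+j)·(3×3 minor ij) of I−A; the adjugate is their transpose:
adj(I−A) = Cᵀ =
  [ 0.527625   0.387000   0.321375   0.305250]
  [ 0.387750   0.630000   0.405375   0.379125]
  [ 0.248000   0.311500   0.566250   0.271875]
  [ 0.181500   0.187125   0.189750   0.393000]
det(I−A) = Σ_j (I−A)_1j·C_1j = (0.95)(0.527625) + (-0.45)(0.387750) + (-0.15)(0.248000) + (-0.20)(0.181500) = 0.25325625
(I − A)⁻¹ = adj(I−A) / det(I−A) ≈
  [   2.08336     1.52810     1.26897     1.20530]
  [   1.53106     2.48760     1.60065     1.49700]
  [   0.97925     1.22998     2.23588     1.07352]
  [   0.71667     0.73888     0.74924     1.55179]
The output multiplier for sector j is the column-j sum of the Leontief inverse (I − A)⁻¹ = adj(I−A) / det(I−A).
Column S of adj(I−A): (0.527625, 0.387750, 0.248000, 0.181500); det(I−A) = 0.25325625.
m_S = (0.527625 + 0.387750 + 0.248000 + 0.181500) / 0.25325625 = 1.344875 / 0.25325625 ≈ 5.3103.

m_S = 5.3103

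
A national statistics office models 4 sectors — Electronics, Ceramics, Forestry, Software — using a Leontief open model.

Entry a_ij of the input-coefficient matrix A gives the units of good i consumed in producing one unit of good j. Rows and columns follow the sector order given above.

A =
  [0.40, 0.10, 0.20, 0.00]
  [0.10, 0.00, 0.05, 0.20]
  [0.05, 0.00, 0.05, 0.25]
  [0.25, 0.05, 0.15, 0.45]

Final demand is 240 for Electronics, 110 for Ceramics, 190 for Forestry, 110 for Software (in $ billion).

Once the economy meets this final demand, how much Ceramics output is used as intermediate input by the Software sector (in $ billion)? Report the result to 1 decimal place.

I − A =
  [   0.60    -0.10    -0.20     0.00]
  [  -0.10     1.00    -0.05    -0.20]
  [  -0.05     0.00     0.95    -0.25]
  [  -0.25    -0.05    -0.15     0.55]
Compute the cofactors C_ij = (−1)^(i+j)·(3×3 minor ij) of I−A; the adjugate is their transpose:
adj(I−A) = Cᵀ =
  [ 0.474875   0.051000   0.113750   0.070250]
  [ 0.102000   0.273000   0.055500   0.124500]
  [ 0.090750   0.016500   0.313500   0.148500]
  [ 0.249875   0.052500   0.142250   0.550250]
det(I−A) = Σ_j (I−A)_1j·C_1j = (0.60)(0.474875) + (-0.10)(0.102000) + (-0.20)(0.090750) + (0.00)(0.249875) = 0.256575
(I − A)⁻¹ = adj(I−A) / det(I−A) ≈
  [   1.8508     0.1988     0.4433     0.2738]
  [   0.3975     1.0640     0.2163     0.4852]
  [   0.3537     0.0643     1.2219     0.5788]
  [   0.9739     0.2046     0.5544     2.1446]
First solve x = (I − A)⁻¹ d = adj(I−A)·d / det(I−A); in particular x_S = (0.249875·240 + 0.052500·110 + 0.142250·190 + 0.550250·110) / 0.256575 = 153.30 / 0.256575 ≈ 597.486.
Intermediate flow from C to S: z_CS = a_CS · x_S = 0.20 × 153.30 / 0.256575 = 30.66 / 0.256575 ≈ 119.5.

z_CS = 119.5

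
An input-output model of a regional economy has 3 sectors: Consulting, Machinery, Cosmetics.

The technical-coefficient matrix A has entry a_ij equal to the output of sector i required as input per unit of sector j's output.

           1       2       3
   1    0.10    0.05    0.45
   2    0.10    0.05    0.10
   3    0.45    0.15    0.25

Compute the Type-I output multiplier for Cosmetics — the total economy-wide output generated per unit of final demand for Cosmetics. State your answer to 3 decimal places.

I − A =
  [   0.90    -0.05    -0.45]
  [  -0.10     0.95    -0.10]
  [  -0.45    -0.15     0.75]
Cofactors of I−A, C_ij = (−1)^(i+j)·(minor ij) (rows/columns in the sector order above):
  C_11 = (0.95)(0.75) − (-0.10)(-0.15) = 0.6975
  C_12 = −[(-0.10)(0.75) − (-0.10)(-0.45)] = 0.1200
  C_13 = (-0.10)(-0.15) − (0.95)(-0.45) = 0.4425
  C_21 = −[(-0.05)(0.75) − (-0.45)(-0.15)] = 0.1050
  C_22 = (0.90)(0.75) − (-0.45)(-0.45) = 0.4725
  C_23 = −[(0.90)(-0.15) − (-0.05)(-0.45)] = 0.1575
  C_31 = (-0.05)(-0.10) − (-0.45)(0.95) = 0.4325
  C_32 = −[(0.90)(-0.10) − (-0.45)(-0.10)] = 0.1350
  C_33 = (0.90)(0.95) − (-0.05)(-0.10) = 0.8500
det(I−A) = Σ_j (I−A)_1j·C_1j = (0.90)(0.6975) + (-0.05)(0.1200) + (-0.45)(0.4425) = 0.422625
adj(I−A) = Cᵀ =
  [ 0.6975   0.1050   0.4325]
  [ 0.1200   0.4725   0.1350]
  [ 0.4425   0.1575   0.8500]
(I − A)⁻¹ = adj(I−A) / det(I−A) ≈
  [   1.6504     0.2484     1.0234]
  [   0.2839     1.1180     0.3194]
  [   1.0470     0.3727     2.0112]
The output multiplier for sector j is the column-j sum of the Leontief inverse (I − A)⁻¹ = adj(I−A) / det(I−A).
Column 3 of adj(I−A): (0.4325, 0.1350, 0.8500); det(I−A) = 0.422625.
m_3 = (0.4325 + 0.1350 + 0.8500) / 0.422625 = 1.4175 / 0.422625 ≈ 3.354.

m_3 = 3.354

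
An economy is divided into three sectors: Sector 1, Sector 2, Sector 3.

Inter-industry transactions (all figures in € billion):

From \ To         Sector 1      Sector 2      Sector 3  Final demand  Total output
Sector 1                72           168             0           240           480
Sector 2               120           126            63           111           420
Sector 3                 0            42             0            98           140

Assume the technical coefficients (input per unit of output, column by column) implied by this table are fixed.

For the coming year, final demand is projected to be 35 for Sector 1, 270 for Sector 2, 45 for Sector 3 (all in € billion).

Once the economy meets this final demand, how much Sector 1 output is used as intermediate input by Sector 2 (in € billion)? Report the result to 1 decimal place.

z_12 = 223.7

Technical coefficients a_ij = z_ij / X_j:
  a_11 = 72/480 = 0.15, a_21 = 120/480 = 0.25, a_31 = 0/480 = 0.00
  a_12 = 168/420 = 0.40, a_22 = 126/420 = 0.30, a_32 = 42/420 = 0.10
  a_13 = 0/140 = 0.00, a_23 = 63/140 = 0.45, a_33 = 0/140 = 0.00
I − A =
  [   0.85    -0.40     0.00]
  [  -0.25     0.70    -0.45]
  [   0.00    -0.10     1.00]
Cofactors of I−A, C_ij = (−1)^(i+j)·(minor ij) (rows/columns in the sector order above):
  C_11 = (0.70)(1.00) − (-0.45)(-0.10) = 0.6550
  C_12 = −[(-0.25)(1.00) − (-0.45)(0.00)] = 0.2500
  C_13 = (-0.25)(-0.10) − (0.70)(0.00) = 0.0250
  C_21 = −[(-0.40)(1.00) − (0.00)(-0.10)] = 0.4000
  C_22 = (0.85)(1.00) − (0.00)(0.00) = 0.8500
  C_23 = −[(0.85)(-0.10) − (-0.40)(0.00)] = 0.0850
  C_31 = (-0.40)(-0.45) − (0.00)(0.70) = 0.1800
  C_32 = −[(0.85)(-0.45) − (0.00)(-0.25)] = 0.3825
  C_33 = (0.85)(0.70) − (-0.40)(-0.25) = 0.4950
det(I−A) = Σ_j (I−A)_1j·C_1j = (0.85)(0.6550) + (-0.40)(0.2500) + (0.00)(0.0250) = 0.45675
adj(I−A) = Cᵀ =
  [ 0.6550   0.4000   0.1800]
  [ 0.2500   0.8500   0.3825]
  [ 0.0250   0.0850   0.4950]
(I − A)⁻¹ = adj(I−A) / det(I−A) ≈
  [   1.4340     0.8758     0.3941]
  [   0.5473     1.8610     0.8374]
  [   0.0547     0.1861     1.0837]
First solve x = (I − A)⁻¹ d = adj(I−A)·d / det(I−A); in particular x_2 = (0.2500·35 + 0.8500·270 + 0.3825·45) / 0.45675 = 255.4625 / 0.45675 ≈ 559.305.
Intermediate flow from 1 to 2: z_12 = a_12 · x_2 = 0.40 × 255.4625 / 0.45675 = 102.185 / 0.45675 ≈ 223.7.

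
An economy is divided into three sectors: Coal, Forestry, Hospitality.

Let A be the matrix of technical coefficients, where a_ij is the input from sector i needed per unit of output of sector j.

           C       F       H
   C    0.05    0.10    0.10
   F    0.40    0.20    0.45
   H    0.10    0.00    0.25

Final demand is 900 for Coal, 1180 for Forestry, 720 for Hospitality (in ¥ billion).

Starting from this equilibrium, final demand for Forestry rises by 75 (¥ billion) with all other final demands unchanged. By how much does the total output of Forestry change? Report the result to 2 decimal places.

I − A =
  [   0.95    -0.10    -0.10]
  [  -0.40     0.80    -0.45]
  [  -0.10     0.00     0.75]
Cofactors of I−A, C_ij = (−1)^(i+j)·(minor ij) (rows/columns in the sector order above):
  C_11 = (0.80)(0.75) − (-0.45)(0.00) = 0.6000
  C_12 = −[(-0.40)(0.75) − (-0.45)(-0.10)] = 0.3450
  C_13 = (-0.40)(0.00) − (0.80)(-0.10) = 0.0800
  C_21 = −[(-0.10)(0.75) − (-0.10)(0.00)] = 0.0750
  C_22 = (0.95)(0.75) − (-0.10)(-0.10) = 0.7025
  C_23 = −[(0.95)(0.00) − (-0.10)(-0.10)] = 0.0100
  C_31 = (-0.10)(-0.45) − (-0.10)(0.80) = 0.1250
  C_32 = −[(0.95)(-0.45) − (-0.10)(-0.40)] = 0.4675
  C_33 = (0.95)(0.80) − (-0.10)(-0.40) = 0.7200
det(I−A) = Σ_j (I−A)_1j·C_1j = (0.95)(0.6000) + (-0.10)(0.3450) + (-0.10)(0.0800) = 0.5275
adj(I−A) = Cᵀ =
  [ 0.6000   0.0750   0.1250]
  [ 0.3450   0.7025   0.4675]
  [ 0.0800   0.0100   0.7200]
(I − A)⁻¹ = adj(I−A) / det(I−A) ≈
  [   1.1374     0.1422     0.2370]
  [   0.6540     1.3318     0.8863]
  [   0.1517     0.0190     1.3649]
Δx = (I − A)⁻¹ Δd with Δd having +75 in the Forestry component and 0 elsewhere.
So Δx_F = L_FF · (+75), where L_FF = adj(I−A)_FF / det(I−A) = 0.7025 / 0.5275.
Δx_F = 0.7025 × (+75) / 0.5275 = 52.6875 / 0.5275 ≈ 99.88.

Δx_F = 99.88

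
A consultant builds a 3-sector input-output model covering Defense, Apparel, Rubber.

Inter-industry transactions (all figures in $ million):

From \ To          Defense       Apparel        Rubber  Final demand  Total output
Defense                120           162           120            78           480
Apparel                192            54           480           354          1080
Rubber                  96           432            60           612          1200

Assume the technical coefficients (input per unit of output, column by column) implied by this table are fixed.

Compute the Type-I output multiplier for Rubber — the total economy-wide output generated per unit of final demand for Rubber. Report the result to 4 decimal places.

m_3 = 2.5338

Technical coefficients a_ij = z_ij / X_j:
  a_11 = 120/480 = 0.25, a_21 = 192/480 = 0.40, a_31 = 96/480 = 0.20
  a_12 = 162/1080 = 0.15, a_22 = 54/1080 = 0.05, a_32 = 432/1080 = 0.40
  a_13 = 120/1200 = 0.10, a_23 = 480/1200 = 0.40, a_33 = 60/1200 = 0.05
I − A =
  [   0.75    -0.15    -0.10]
  [  -0.40     0.95    -0.40]
  [  -0.20    -0.40     0.95]
Cofactors of I−A, C_ij = (−1)^(i+j)·(minor ij) (rows/columns in the sector order above):
  C_11 = (0.95)(0.95) − (-0.40)(-0.40) = 0.7425
  C_12 = −[(-0.40)(0.95) − (-0.40)(-0.20)] = 0.4600
  C_13 = (-0.40)(-0.40) − (0.95)(-0.20) = 0.3500
  C_21 = −[(-0.15)(0.95) − (-0.10)(-0.40)] = 0.1825
  C_22 = (0.75)(0.95) − (-0.10)(-0.20) = 0.6925
  C_23 = −[(0.75)(-0.40) − (-0.15)(-0.20)] = 0.3300
  C_31 = (-0.15)(-0.40) − (-0.10)(0.95) = 0.1550
  C_32 = −[(0.75)(-0.40) − (-0.10)(-0.40)] = 0.3400
  C_33 = (0.75)(0.95) − (-0.15)(-0.40) = 0.6525
det(I−A) = Σ_j (I−A)_1j·C_1j = (0.75)(0.7425) + (-0.15)(0.4600) + (-0.10)(0.3500) = 0.452875
adj(I−A) = Cᵀ =
  [ 0.7425   0.1825   0.1550]
  [ 0.4600   0.6925   0.3400]
  [ 0.3500   0.3300   0.6525]
(I − A)⁻¹ = adj(I−A) / det(I−A) ≈
  [   1.63953     0.40298     0.34226]
  [   1.01573     1.52912     0.75076]
  [   0.77284     0.72868     1.44079]
The output multiplier for sector j is the column-j sum of the Leontief inverse (I − A)⁻¹ = adj(I−A) / det(I−A).
Column 3 of adj(I−A): (0.1550, 0.3400, 0.6525); det(I−A) = 0.452875.
m_3 = (0.1550 + 0.3400 + 0.6525) / 0.452875 = 1.1475 / 0.452875 ≈ 2.5338.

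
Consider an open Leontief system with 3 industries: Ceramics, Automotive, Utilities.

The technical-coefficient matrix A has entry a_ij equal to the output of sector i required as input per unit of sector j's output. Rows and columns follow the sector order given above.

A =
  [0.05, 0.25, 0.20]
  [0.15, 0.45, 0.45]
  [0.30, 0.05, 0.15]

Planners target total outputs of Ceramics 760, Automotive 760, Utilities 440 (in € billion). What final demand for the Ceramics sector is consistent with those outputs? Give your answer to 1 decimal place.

I − A =
  [   0.95    -0.25    -0.20]
  [  -0.15     0.55    -0.45]
  [  -0.30    -0.05     0.85]
d = (I − A) x:
  d_1 = (+0.95)·760 + (-0.25)·760 + (-0.20)·440 = 444.0
  d_2 = (-0.15)·760 + (+0.55)·760 + (-0.45)·440 = 106.0
  d_3 = (-0.30)·760 + (-0.05)·760 + (+0.85)·440 = 108.0

d_1 = 444.0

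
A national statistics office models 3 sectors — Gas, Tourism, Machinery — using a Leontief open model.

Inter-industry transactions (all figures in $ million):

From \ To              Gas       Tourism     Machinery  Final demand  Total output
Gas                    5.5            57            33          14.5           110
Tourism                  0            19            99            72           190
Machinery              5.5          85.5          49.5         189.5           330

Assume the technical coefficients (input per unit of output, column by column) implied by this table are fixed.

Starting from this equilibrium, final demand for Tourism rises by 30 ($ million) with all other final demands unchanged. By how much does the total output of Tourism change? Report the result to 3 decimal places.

Technical coefficients a_ij = z_ij / X_j:
  a_11 = 5.5/110 = 0.05, a_21 = 0/110 = 0.00, a_31 = 5.5/110 = 0.05
  a_12 = 57/190 = 0.30, a_22 = 19/190 = 0.10, a_32 = 85.5/190 = 0.45
  a_13 = 33/330 = 0.10, a_23 = 99/330 = 0.30, a_33 = 49.5/330 = 0.15
I − A =
  [   0.95    -0.30    -0.10]
  [   0.00     0.90    -0.30]
  [  -0.05    -0.45     0.85]
Cofactors of I−A, C_ij = (−1)^(i+j)·(minor ij) (rows/columns in the sector order above):
  C_11 = (0.90)(0.85) − (-0.30)(-0.45) = 0.6300
  C_12 = −[(0.00)(0.85) − (-0.30)(-0.05)] = 0.0150
  C_13 = (0.00)(-0.45) − (0.90)(-0.05) = 0.0450
  C_21 = −[(-0.30)(0.85) − (-0.10)(-0.45)] = 0.3000
  C_22 = (0.95)(0.85) − (-0.10)(-0.05) = 0.8025
  C_23 = −[(0.95)(-0.45) − (-0.30)(-0.05)] = 0.4425
  C_31 = (-0.30)(-0.30) − (-0.10)(0.90) = 0.1800
  C_32 = −[(0.95)(-0.30) − (-0.10)(0.00)] = 0.2850
  C_33 = (0.95)(0.90) − (-0.30)(0.00) = 0.8550
det(I−A) = Σ_j (I−A)_1j·C_1j = (0.95)(0.6300) + (-0.30)(0.0150) + (-0.10)(0.0450) = 0.5895
adj(I−A) = Cᵀ =
  [ 0.6300   0.3000   0.1800]
  [ 0.0150   0.8025   0.2850]
  [ 0.0450   0.4425   0.8550]
(I − A)⁻¹ = adj(I−A) / det(I−A) ≈
  [   1.0687     0.5089     0.3053]
  [   0.0254     1.3613     0.4835]
  [   0.0763     0.7506     1.4504]
Δx = (I − A)⁻¹ Δd with Δd having +30 in the Tourism component and 0 elsewhere.
So Δx_2 = L_22 · (+30), where L_22 = adj(I−A)_22 / det(I−A) = 0.8025 / 0.5895.
Δx_2 = 0.8025 × (+30) / 0.5895 = 24.075 / 0.5895 ≈ 40.840.

Δx_2 = 40.840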